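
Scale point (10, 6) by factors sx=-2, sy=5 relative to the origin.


Scaling: (x*sx, y*sy) = (10*-2, 6*5) = (-20, 30)

(-20, 30)


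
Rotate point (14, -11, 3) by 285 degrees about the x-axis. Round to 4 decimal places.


x' = 14
y' = -11*cos(285) - 3*sin(285) = 0.0508
z' = -11*sin(285) + 3*cos(285) = 11.4016

(14, 0.0508, 11.4016)


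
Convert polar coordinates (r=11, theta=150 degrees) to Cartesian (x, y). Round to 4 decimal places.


x = 11 * cos(150) = -9.5263
y = 11 * sin(150) = 5.5

(-9.5263, 5.5)


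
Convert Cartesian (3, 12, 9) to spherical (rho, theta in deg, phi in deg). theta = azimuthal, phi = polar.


rho = sqrt(3^2 + 12^2 + 9^2) = 15.2971
theta = atan2(12, 3) = 75.9638 deg
phi = acos(9/15.2971) = 53.9601 deg

rho = 15.2971, theta = 75.9638 deg, phi = 53.9601 deg


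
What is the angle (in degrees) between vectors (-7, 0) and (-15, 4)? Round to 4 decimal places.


dot = -7*-15 + 0*4 = 105
|u| = 7, |v| = 15.5242
cos(angle) = 0.9662
angle = 14.9314 degrees

14.9314 degrees


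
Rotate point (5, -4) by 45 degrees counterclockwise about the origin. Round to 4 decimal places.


x' = 5*cos(45) - -4*sin(45) = 6.364
y' = 5*sin(45) + -4*cos(45) = 0.7071

(6.364, 0.7071)


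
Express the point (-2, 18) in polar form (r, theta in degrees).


r = sqrt((-2)^2 + 18^2) = 18.1108
theta = atan2(18, -2) = 96.3402 degrees

r = 18.1108, theta = 96.3402 degrees


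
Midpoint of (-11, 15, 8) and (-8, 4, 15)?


Midpoint = ((-11+-8)/2, (15+4)/2, (8+15)/2) = (-9.5, 9.5, 11.5)

(-9.5, 9.5, 11.5)


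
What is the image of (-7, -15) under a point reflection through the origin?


Reflection through origin: (x, y) -> (-x, -y)
(-7, -15) -> (7, 15)

(7, 15)


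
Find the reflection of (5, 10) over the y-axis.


Reflection across y-axis: (x, y) -> (-x, y)
(5, 10) -> (-5, 10)

(-5, 10)


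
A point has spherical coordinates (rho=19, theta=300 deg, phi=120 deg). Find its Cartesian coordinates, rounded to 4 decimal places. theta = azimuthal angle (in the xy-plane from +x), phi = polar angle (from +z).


x = 19 * sin(120) * cos(300) = 8.2272
y = 19 * sin(120) * sin(300) = -14.25
z = 19 * cos(120) = -9.5

(8.2272, -14.25, -9.5)


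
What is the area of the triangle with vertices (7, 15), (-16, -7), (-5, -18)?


Area = |x1(y2-y3) + x2(y3-y1) + x3(y1-y2)| / 2
= |7*(-7--18) + -16*(-18-15) + -5*(15--7)| / 2
= 247.5

247.5


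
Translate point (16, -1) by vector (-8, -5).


Translation: (x+dx, y+dy) = (16+-8, -1+-5) = (8, -6)

(8, -6)


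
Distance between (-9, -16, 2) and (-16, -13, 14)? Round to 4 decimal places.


d = sqrt((-16--9)^2 + (-13--16)^2 + (14-2)^2) = 14.2127

14.2127


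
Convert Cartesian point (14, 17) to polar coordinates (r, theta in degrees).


r = sqrt(14^2 + 17^2) = 22.0227
theta = atan2(17, 14) = 50.5275 degrees

r = 22.0227, theta = 50.5275 degrees


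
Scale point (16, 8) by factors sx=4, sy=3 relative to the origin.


Scaling: (x*sx, y*sy) = (16*4, 8*3) = (64, 24)

(64, 24)


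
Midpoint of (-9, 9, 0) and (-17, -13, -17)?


Midpoint = ((-9+-17)/2, (9+-13)/2, (0+-17)/2) = (-13, -2, -8.5)

(-13, -2, -8.5)


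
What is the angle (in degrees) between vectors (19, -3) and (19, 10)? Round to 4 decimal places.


dot = 19*19 + -3*10 = 331
|u| = 19.2354, |v| = 21.4709
cos(angle) = 0.8015
angle = 36.7312 degrees

36.7312 degrees


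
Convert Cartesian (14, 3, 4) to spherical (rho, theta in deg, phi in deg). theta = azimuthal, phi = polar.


rho = sqrt(14^2 + 3^2 + 4^2) = 14.8661
theta = atan2(3, 14) = 12.0948 deg
phi = acos(4/14.8661) = 74.3911 deg

rho = 14.8661, theta = 12.0948 deg, phi = 74.3911 deg


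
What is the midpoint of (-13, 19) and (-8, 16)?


Midpoint = ((-13+-8)/2, (19+16)/2) = (-10.5, 17.5)

(-10.5, 17.5)


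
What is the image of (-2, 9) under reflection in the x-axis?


Reflection across x-axis: (x, y) -> (x, -y)
(-2, 9) -> (-2, -9)

(-2, -9)


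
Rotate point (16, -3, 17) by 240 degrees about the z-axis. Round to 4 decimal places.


x' = 16*cos(240) - -3*sin(240) = -10.5981
y' = 16*sin(240) + -3*cos(240) = -12.3564
z' = 17

(-10.5981, -12.3564, 17)


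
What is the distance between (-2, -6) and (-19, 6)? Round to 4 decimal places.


d = sqrt((-19--2)^2 + (6--6)^2) = 20.8087

20.8087


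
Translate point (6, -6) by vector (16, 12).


Translation: (x+dx, y+dy) = (6+16, -6+12) = (22, 6)

(22, 6)


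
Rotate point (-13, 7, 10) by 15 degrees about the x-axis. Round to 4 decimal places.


x' = -13
y' = 7*cos(15) - 10*sin(15) = 4.1733
z' = 7*sin(15) + 10*cos(15) = 11.471

(-13, 4.1733, 11.471)


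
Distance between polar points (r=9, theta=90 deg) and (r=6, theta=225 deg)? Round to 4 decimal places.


d = sqrt(r1^2 + r2^2 - 2*r1*r2*cos(t2-t1))
d = sqrt(9^2 + 6^2 - 2*9*6*cos(225-90)) = 13.9057

13.9057


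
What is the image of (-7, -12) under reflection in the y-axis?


Reflection across y-axis: (x, y) -> (-x, y)
(-7, -12) -> (7, -12)

(7, -12)


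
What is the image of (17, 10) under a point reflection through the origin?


Reflection through origin: (x, y) -> (-x, -y)
(17, 10) -> (-17, -10)

(-17, -10)


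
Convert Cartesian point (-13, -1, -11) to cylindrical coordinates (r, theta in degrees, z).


r = sqrt((-13)^2 + (-1)^2) = 13.0384
theta = atan2(-1, -13) = 184.3987 deg
z = -11

r = 13.0384, theta = 184.3987 deg, z = -11


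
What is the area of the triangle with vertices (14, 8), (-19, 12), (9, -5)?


Area = |x1(y2-y3) + x2(y3-y1) + x3(y1-y2)| / 2
= |14*(12--5) + -19*(-5-8) + 9*(8-12)| / 2
= 224.5

224.5


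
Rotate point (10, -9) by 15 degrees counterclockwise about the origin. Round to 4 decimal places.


x' = 10*cos(15) - -9*sin(15) = 11.9886
y' = 10*sin(15) + -9*cos(15) = -6.1051

(11.9886, -6.1051)


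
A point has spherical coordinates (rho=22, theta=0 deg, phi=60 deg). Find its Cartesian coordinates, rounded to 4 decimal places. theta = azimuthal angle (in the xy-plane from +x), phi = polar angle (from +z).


x = 22 * sin(60) * cos(0) = 19.0526
y = 22 * sin(60) * sin(0) = 0
z = 22 * cos(60) = 11

(19.0526, 0, 11)


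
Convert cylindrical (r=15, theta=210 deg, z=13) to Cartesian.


x = 15 * cos(210) = -12.9904
y = 15 * sin(210) = -7.5
z = 13

(-12.9904, -7.5, 13)


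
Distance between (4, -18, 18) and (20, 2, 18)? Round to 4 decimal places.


d = sqrt((20-4)^2 + (2--18)^2 + (18-18)^2) = 25.6125

25.6125


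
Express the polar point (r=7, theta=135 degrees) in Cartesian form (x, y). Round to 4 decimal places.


x = 7 * cos(135) = -4.9497
y = 7 * sin(135) = 4.9497

(-4.9497, 4.9497)


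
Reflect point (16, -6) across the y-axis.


Reflection across y-axis: (x, y) -> (-x, y)
(16, -6) -> (-16, -6)

(-16, -6)


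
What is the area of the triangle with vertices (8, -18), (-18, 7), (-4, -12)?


Area = |x1(y2-y3) + x2(y3-y1) + x3(y1-y2)| / 2
= |8*(7--12) + -18*(-12--18) + -4*(-18-7)| / 2
= 72

72


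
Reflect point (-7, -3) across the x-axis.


Reflection across x-axis: (x, y) -> (x, -y)
(-7, -3) -> (-7, 3)

(-7, 3)


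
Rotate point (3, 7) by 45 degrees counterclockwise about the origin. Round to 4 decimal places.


x' = 3*cos(45) - 7*sin(45) = -2.8284
y' = 3*sin(45) + 7*cos(45) = 7.0711

(-2.8284, 7.0711)


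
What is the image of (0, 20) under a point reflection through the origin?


Reflection through origin: (x, y) -> (-x, -y)
(0, 20) -> (0, -20)

(0, -20)


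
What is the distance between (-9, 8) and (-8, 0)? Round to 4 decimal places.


d = sqrt((-8--9)^2 + (0-8)^2) = 8.0623

8.0623


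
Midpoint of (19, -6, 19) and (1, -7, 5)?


Midpoint = ((19+1)/2, (-6+-7)/2, (19+5)/2) = (10, -6.5, 12)

(10, -6.5, 12)


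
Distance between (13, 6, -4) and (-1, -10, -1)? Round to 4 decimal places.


d = sqrt((-1-13)^2 + (-10-6)^2 + (-1--4)^2) = 21.4709

21.4709


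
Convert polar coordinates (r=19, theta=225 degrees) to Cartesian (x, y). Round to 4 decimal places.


x = 19 * cos(225) = -13.435
y = 19 * sin(225) = -13.435

(-13.435, -13.435)


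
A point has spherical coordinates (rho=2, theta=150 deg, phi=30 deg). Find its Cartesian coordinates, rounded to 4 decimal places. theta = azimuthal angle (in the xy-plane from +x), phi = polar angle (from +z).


x = 2 * sin(30) * cos(150) = -0.866
y = 2 * sin(30) * sin(150) = 0.5
z = 2 * cos(30) = 1.7321

(-0.866, 0.5, 1.7321)


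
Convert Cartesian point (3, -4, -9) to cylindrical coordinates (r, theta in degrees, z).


r = sqrt(3^2 + (-4)^2) = 5
theta = atan2(-4, 3) = 306.8699 deg
z = -9

r = 5, theta = 306.8699 deg, z = -9


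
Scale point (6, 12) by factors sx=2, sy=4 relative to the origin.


Scaling: (x*sx, y*sy) = (6*2, 12*4) = (12, 48)

(12, 48)


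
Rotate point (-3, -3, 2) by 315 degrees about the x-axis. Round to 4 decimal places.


x' = -3
y' = -3*cos(315) - 2*sin(315) = -0.7071
z' = -3*sin(315) + 2*cos(315) = 3.5355

(-3, -0.7071, 3.5355)


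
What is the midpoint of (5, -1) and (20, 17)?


Midpoint = ((5+20)/2, (-1+17)/2) = (12.5, 8)

(12.5, 8)


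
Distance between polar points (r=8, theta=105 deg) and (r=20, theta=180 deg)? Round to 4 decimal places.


d = sqrt(r1^2 + r2^2 - 2*r1*r2*cos(t2-t1))
d = sqrt(8^2 + 20^2 - 2*8*20*cos(180-105)) = 19.5238

19.5238


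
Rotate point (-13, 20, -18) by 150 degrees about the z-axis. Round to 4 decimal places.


x' = -13*cos(150) - 20*sin(150) = 1.2583
y' = -13*sin(150) + 20*cos(150) = -23.8205
z' = -18

(1.2583, -23.8205, -18)


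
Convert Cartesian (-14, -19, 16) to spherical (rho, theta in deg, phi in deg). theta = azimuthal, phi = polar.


rho = sqrt((-14)^2 + (-19)^2 + 16^2) = 28.5132
theta = atan2(-19, -14) = 233.6156 deg
phi = acos(16/28.5132) = 55.865 deg

rho = 28.5132, theta = 233.6156 deg, phi = 55.865 deg


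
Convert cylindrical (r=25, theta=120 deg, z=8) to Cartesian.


x = 25 * cos(120) = -12.5
y = 25 * sin(120) = 21.6506
z = 8

(-12.5, 21.6506, 8)


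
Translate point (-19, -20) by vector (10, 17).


Translation: (x+dx, y+dy) = (-19+10, -20+17) = (-9, -3)

(-9, -3)


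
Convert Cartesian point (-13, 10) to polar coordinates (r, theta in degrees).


r = sqrt((-13)^2 + 10^2) = 16.4012
theta = atan2(10, -13) = 142.4314 degrees

r = 16.4012, theta = 142.4314 degrees


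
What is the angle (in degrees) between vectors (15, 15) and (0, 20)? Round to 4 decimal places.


dot = 15*0 + 15*20 = 300
|u| = 21.2132, |v| = 20
cos(angle) = 0.7071
angle = 45 degrees

45 degrees


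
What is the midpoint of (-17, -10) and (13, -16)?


Midpoint = ((-17+13)/2, (-10+-16)/2) = (-2, -13)

(-2, -13)


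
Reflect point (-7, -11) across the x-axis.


Reflection across x-axis: (x, y) -> (x, -y)
(-7, -11) -> (-7, 11)

(-7, 11)


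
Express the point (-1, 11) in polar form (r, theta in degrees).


r = sqrt((-1)^2 + 11^2) = 11.0454
theta = atan2(11, -1) = 95.1944 degrees

r = 11.0454, theta = 95.1944 degrees


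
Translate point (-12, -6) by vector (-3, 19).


Translation: (x+dx, y+dy) = (-12+-3, -6+19) = (-15, 13)

(-15, 13)


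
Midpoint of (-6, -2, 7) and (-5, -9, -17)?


Midpoint = ((-6+-5)/2, (-2+-9)/2, (7+-17)/2) = (-5.5, -5.5, -5)

(-5.5, -5.5, -5)


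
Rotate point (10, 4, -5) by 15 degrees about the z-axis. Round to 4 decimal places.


x' = 10*cos(15) - 4*sin(15) = 8.624
y' = 10*sin(15) + 4*cos(15) = 6.4519
z' = -5

(8.624, 6.4519, -5)


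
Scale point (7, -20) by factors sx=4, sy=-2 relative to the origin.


Scaling: (x*sx, y*sy) = (7*4, -20*-2) = (28, 40)

(28, 40)


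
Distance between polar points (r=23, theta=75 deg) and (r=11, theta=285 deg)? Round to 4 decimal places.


d = sqrt(r1^2 + r2^2 - 2*r1*r2*cos(t2-t1))
d = sqrt(23^2 + 11^2 - 2*23*11*cos(285-75)) = 32.988

32.988


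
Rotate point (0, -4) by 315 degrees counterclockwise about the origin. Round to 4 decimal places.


x' = 0*cos(315) - -4*sin(315) = -2.8284
y' = 0*sin(315) + -4*cos(315) = -2.8284

(-2.8284, -2.8284)


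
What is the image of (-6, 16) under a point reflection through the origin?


Reflection through origin: (x, y) -> (-x, -y)
(-6, 16) -> (6, -16)

(6, -16)


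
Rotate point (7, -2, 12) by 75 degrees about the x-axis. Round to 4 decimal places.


x' = 7
y' = -2*cos(75) - 12*sin(75) = -12.1087
z' = -2*sin(75) + 12*cos(75) = 1.174

(7, -12.1087, 1.174)


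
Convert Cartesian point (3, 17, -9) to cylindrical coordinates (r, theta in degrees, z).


r = sqrt(3^2 + 17^2) = 17.2627
theta = atan2(17, 3) = 79.992 deg
z = -9

r = 17.2627, theta = 79.992 deg, z = -9


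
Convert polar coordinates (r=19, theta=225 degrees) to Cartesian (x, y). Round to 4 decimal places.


x = 19 * cos(225) = -13.435
y = 19 * sin(225) = -13.435

(-13.435, -13.435)


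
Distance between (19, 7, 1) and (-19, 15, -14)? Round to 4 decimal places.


d = sqrt((-19-19)^2 + (15-7)^2 + (-14-1)^2) = 41.6293

41.6293


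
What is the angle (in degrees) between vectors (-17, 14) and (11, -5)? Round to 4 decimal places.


dot = -17*11 + 14*-5 = -257
|u| = 22.0227, |v| = 12.083
cos(angle) = -0.9658
angle = 164.9715 degrees

164.9715 degrees


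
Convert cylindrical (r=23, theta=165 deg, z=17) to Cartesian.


x = 23 * cos(165) = -22.2163
y = 23 * sin(165) = 5.9528
z = 17

(-22.2163, 5.9528, 17)


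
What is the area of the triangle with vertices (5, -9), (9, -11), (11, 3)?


Area = |x1(y2-y3) + x2(y3-y1) + x3(y1-y2)| / 2
= |5*(-11-3) + 9*(3--9) + 11*(-9--11)| / 2
= 30

30


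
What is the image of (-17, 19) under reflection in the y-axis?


Reflection across y-axis: (x, y) -> (-x, y)
(-17, 19) -> (17, 19)

(17, 19)


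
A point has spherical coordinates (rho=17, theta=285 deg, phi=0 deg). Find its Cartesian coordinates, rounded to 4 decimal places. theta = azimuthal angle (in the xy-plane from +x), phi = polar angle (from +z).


x = 17 * sin(0) * cos(285) = 0
y = 17 * sin(0) * sin(285) = 0
z = 17 * cos(0) = 17

(0, 0, 17)


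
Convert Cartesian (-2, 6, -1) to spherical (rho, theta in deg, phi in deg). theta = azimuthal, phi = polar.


rho = sqrt((-2)^2 + 6^2 + (-1)^2) = 6.4031
theta = atan2(6, -2) = 108.4349 deg
phi = acos(-1/6.4031) = 98.9849 deg

rho = 6.4031, theta = 108.4349 deg, phi = 98.9849 deg


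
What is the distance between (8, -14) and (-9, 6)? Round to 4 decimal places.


d = sqrt((-9-8)^2 + (6--14)^2) = 26.2488

26.2488


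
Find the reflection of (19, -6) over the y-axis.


Reflection across y-axis: (x, y) -> (-x, y)
(19, -6) -> (-19, -6)

(-19, -6)


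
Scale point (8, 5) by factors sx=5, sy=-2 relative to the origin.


Scaling: (x*sx, y*sy) = (8*5, 5*-2) = (40, -10)

(40, -10)


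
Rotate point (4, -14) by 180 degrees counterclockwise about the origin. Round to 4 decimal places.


x' = 4*cos(180) - -14*sin(180) = -4
y' = 4*sin(180) + -14*cos(180) = 14

(-4, 14)


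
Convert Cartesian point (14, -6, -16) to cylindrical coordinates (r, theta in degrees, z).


r = sqrt(14^2 + (-6)^2) = 15.2315
theta = atan2(-6, 14) = 336.8014 deg
z = -16

r = 15.2315, theta = 336.8014 deg, z = -16


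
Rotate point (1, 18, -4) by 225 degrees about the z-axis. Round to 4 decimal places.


x' = 1*cos(225) - 18*sin(225) = 12.0208
y' = 1*sin(225) + 18*cos(225) = -13.435
z' = -4

(12.0208, -13.435, -4)


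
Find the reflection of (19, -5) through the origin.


Reflection through origin: (x, y) -> (-x, -y)
(19, -5) -> (-19, 5)

(-19, 5)


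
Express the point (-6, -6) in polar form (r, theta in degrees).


r = sqrt((-6)^2 + (-6)^2) = 8.4853
theta = atan2(-6, -6) = 225 degrees

r = 8.4853, theta = 225 degrees


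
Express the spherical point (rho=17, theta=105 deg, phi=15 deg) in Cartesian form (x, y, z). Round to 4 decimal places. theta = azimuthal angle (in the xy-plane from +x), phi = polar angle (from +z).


x = 17 * sin(15) * cos(105) = -1.1388
y = 17 * sin(15) * sin(105) = 4.25
z = 17 * cos(15) = 16.4207

(-1.1388, 4.25, 16.4207)


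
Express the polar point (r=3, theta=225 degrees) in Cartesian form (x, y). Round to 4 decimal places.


x = 3 * cos(225) = -2.1213
y = 3 * sin(225) = -2.1213

(-2.1213, -2.1213)


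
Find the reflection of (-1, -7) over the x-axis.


Reflection across x-axis: (x, y) -> (x, -y)
(-1, -7) -> (-1, 7)

(-1, 7)


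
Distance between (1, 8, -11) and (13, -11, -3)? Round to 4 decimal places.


d = sqrt((13-1)^2 + (-11-8)^2 + (-3--11)^2) = 23.8537

23.8537


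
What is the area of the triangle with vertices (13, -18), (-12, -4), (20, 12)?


Area = |x1(y2-y3) + x2(y3-y1) + x3(y1-y2)| / 2
= |13*(-4-12) + -12*(12--18) + 20*(-18--4)| / 2
= 424

424


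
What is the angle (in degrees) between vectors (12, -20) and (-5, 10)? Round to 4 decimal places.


dot = 12*-5 + -20*10 = -260
|u| = 23.3238, |v| = 11.1803
cos(angle) = -0.9971
angle = 175.6013 degrees

175.6013 degrees


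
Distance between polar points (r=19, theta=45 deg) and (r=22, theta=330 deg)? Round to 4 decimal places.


d = sqrt(r1^2 + r2^2 - 2*r1*r2*cos(t2-t1))
d = sqrt(19^2 + 22^2 - 2*19*22*cos(330-45)) = 25.0724

25.0724


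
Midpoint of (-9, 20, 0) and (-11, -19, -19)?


Midpoint = ((-9+-11)/2, (20+-19)/2, (0+-19)/2) = (-10, 0.5, -9.5)

(-10, 0.5, -9.5)


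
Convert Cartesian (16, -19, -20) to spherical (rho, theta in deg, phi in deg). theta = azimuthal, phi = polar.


rho = sqrt(16^2 + (-19)^2 + (-20)^2) = 31.8904
theta = atan2(-19, 16) = 310.1009 deg
phi = acos(-20/31.8904) = 128.84 deg

rho = 31.8904, theta = 310.1009 deg, phi = 128.84 deg


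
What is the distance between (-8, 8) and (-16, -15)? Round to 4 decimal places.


d = sqrt((-16--8)^2 + (-15-8)^2) = 24.3516

24.3516


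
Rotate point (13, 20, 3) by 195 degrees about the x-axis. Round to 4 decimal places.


x' = 13
y' = 20*cos(195) - 3*sin(195) = -18.5421
z' = 20*sin(195) + 3*cos(195) = -8.0742

(13, -18.5421, -8.0742)


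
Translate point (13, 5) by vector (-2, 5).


Translation: (x+dx, y+dy) = (13+-2, 5+5) = (11, 10)

(11, 10)


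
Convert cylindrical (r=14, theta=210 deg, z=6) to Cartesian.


x = 14 * cos(210) = -12.1244
y = 14 * sin(210) = -7
z = 6

(-12.1244, -7, 6)


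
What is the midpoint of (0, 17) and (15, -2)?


Midpoint = ((0+15)/2, (17+-2)/2) = (7.5, 7.5)

(7.5, 7.5)


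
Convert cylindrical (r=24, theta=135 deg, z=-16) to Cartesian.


x = 24 * cos(135) = -16.9706
y = 24 * sin(135) = 16.9706
z = -16

(-16.9706, 16.9706, -16)


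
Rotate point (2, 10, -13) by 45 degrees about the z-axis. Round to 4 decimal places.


x' = 2*cos(45) - 10*sin(45) = -5.6569
y' = 2*sin(45) + 10*cos(45) = 8.4853
z' = -13

(-5.6569, 8.4853, -13)


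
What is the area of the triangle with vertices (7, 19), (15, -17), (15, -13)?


Area = |x1(y2-y3) + x2(y3-y1) + x3(y1-y2)| / 2
= |7*(-17--13) + 15*(-13-19) + 15*(19--17)| / 2
= 16

16


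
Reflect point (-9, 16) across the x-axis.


Reflection across x-axis: (x, y) -> (x, -y)
(-9, 16) -> (-9, -16)

(-9, -16)


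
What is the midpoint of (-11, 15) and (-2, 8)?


Midpoint = ((-11+-2)/2, (15+8)/2) = (-6.5, 11.5)

(-6.5, 11.5)


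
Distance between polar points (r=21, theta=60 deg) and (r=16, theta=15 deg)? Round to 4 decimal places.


d = sqrt(r1^2 + r2^2 - 2*r1*r2*cos(t2-t1))
d = sqrt(21^2 + 16^2 - 2*21*16*cos(15-60)) = 14.8938

14.8938


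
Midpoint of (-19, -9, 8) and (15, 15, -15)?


Midpoint = ((-19+15)/2, (-9+15)/2, (8+-15)/2) = (-2, 3, -3.5)

(-2, 3, -3.5)


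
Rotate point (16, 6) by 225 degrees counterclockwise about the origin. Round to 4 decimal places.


x' = 16*cos(225) - 6*sin(225) = -7.0711
y' = 16*sin(225) + 6*cos(225) = -15.5563

(-7.0711, -15.5563)


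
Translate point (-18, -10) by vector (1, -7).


Translation: (x+dx, y+dy) = (-18+1, -10+-7) = (-17, -17)

(-17, -17)


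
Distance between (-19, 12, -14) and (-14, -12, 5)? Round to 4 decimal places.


d = sqrt((-14--19)^2 + (-12-12)^2 + (5--14)^2) = 31.0161

31.0161


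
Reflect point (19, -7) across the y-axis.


Reflection across y-axis: (x, y) -> (-x, y)
(19, -7) -> (-19, -7)

(-19, -7)


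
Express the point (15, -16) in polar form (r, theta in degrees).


r = sqrt(15^2 + (-16)^2) = 21.9317
theta = atan2(-16, 15) = 313.1524 degrees

r = 21.9317, theta = 313.1524 degrees


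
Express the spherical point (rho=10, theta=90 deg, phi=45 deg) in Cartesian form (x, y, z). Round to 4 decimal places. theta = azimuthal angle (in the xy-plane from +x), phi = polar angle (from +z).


x = 10 * sin(45) * cos(90) = 0
y = 10 * sin(45) * sin(90) = 7.0711
z = 10 * cos(45) = 7.0711

(0, 7.0711, 7.0711)


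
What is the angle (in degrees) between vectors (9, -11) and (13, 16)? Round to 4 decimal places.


dot = 9*13 + -11*16 = -59
|u| = 14.2127, |v| = 20.6155
cos(angle) = -0.2014
angle = 101.6167 degrees

101.6167 degrees


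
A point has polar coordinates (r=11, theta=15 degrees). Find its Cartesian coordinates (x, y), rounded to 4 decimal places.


x = 11 * cos(15) = 10.6252
y = 11 * sin(15) = 2.847

(10.6252, 2.847)


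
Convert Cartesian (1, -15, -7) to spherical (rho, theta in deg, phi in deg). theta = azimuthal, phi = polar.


rho = sqrt(1^2 + (-15)^2 + (-7)^2) = 16.5831
theta = atan2(-15, 1) = 273.8141 deg
phi = acos(-7/16.5831) = 114.9682 deg

rho = 16.5831, theta = 273.8141 deg, phi = 114.9682 deg


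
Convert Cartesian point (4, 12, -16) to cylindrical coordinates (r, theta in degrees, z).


r = sqrt(4^2 + 12^2) = 12.6491
theta = atan2(12, 4) = 71.5651 deg
z = -16

r = 12.6491, theta = 71.5651 deg, z = -16


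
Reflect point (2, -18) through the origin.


Reflection through origin: (x, y) -> (-x, -y)
(2, -18) -> (-2, 18)

(-2, 18)


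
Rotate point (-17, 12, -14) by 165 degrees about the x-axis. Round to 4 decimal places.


x' = -17
y' = 12*cos(165) - -14*sin(165) = -7.9676
z' = 12*sin(165) + -14*cos(165) = 16.6288

(-17, -7.9676, 16.6288)


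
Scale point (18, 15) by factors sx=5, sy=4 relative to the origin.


Scaling: (x*sx, y*sy) = (18*5, 15*4) = (90, 60)

(90, 60)


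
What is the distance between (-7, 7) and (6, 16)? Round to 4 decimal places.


d = sqrt((6--7)^2 + (16-7)^2) = 15.8114

15.8114


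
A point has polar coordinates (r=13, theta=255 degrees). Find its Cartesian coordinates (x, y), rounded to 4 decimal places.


x = 13 * cos(255) = -3.3646
y = 13 * sin(255) = -12.557

(-3.3646, -12.557)


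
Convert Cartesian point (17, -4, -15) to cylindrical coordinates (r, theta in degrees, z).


r = sqrt(17^2 + (-4)^2) = 17.4642
theta = atan2(-4, 17) = 346.7595 deg
z = -15

r = 17.4642, theta = 346.7595 deg, z = -15


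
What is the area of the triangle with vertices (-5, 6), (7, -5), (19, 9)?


Area = |x1(y2-y3) + x2(y3-y1) + x3(y1-y2)| / 2
= |-5*(-5-9) + 7*(9-6) + 19*(6--5)| / 2
= 150

150


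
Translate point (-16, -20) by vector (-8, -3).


Translation: (x+dx, y+dy) = (-16+-8, -20+-3) = (-24, -23)

(-24, -23)


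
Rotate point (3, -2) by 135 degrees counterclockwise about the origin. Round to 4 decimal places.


x' = 3*cos(135) - -2*sin(135) = -0.7071
y' = 3*sin(135) + -2*cos(135) = 3.5355

(-0.7071, 3.5355)


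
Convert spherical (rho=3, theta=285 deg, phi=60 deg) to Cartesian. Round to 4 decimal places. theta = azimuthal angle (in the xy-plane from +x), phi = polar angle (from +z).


x = 3 * sin(60) * cos(285) = 0.6724
y = 3 * sin(60) * sin(285) = -2.5095
z = 3 * cos(60) = 1.5

(0.6724, -2.5095, 1.5)


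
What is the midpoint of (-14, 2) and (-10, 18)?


Midpoint = ((-14+-10)/2, (2+18)/2) = (-12, 10)

(-12, 10)


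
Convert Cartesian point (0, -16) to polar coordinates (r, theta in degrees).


r = sqrt(0^2 + (-16)^2) = 16
theta = atan2(-16, 0) = 270 degrees

r = 16, theta = 270 degrees


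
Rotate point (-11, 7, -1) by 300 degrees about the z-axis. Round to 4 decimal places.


x' = -11*cos(300) - 7*sin(300) = 0.5622
y' = -11*sin(300) + 7*cos(300) = 13.0263
z' = -1

(0.5622, 13.0263, -1)


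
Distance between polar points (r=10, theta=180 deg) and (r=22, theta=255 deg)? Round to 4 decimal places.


d = sqrt(r1^2 + r2^2 - 2*r1*r2*cos(t2-t1))
d = sqrt(10^2 + 22^2 - 2*10*22*cos(255-180)) = 21.6822

21.6822


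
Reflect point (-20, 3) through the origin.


Reflection through origin: (x, y) -> (-x, -y)
(-20, 3) -> (20, -3)

(20, -3)


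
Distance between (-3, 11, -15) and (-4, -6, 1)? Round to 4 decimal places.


d = sqrt((-4--3)^2 + (-6-11)^2 + (1--15)^2) = 23.3666

23.3666


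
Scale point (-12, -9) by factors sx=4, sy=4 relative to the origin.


Scaling: (x*sx, y*sy) = (-12*4, -9*4) = (-48, -36)

(-48, -36)


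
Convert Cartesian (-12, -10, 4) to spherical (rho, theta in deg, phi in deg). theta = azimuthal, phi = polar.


rho = sqrt((-12)^2 + (-10)^2 + 4^2) = 16.1245
theta = atan2(-10, -12) = 219.8056 deg
phi = acos(4/16.1245) = 75.6367 deg

rho = 16.1245, theta = 219.8056 deg, phi = 75.6367 deg


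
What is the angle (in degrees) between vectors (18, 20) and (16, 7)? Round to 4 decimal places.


dot = 18*16 + 20*7 = 428
|u| = 26.9072, |v| = 17.4642
cos(angle) = 0.9108
angle = 24.3834 degrees

24.3834 degrees


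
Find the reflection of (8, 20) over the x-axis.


Reflection across x-axis: (x, y) -> (x, -y)
(8, 20) -> (8, -20)

(8, -20)


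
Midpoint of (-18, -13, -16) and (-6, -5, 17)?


Midpoint = ((-18+-6)/2, (-13+-5)/2, (-16+17)/2) = (-12, -9, 0.5)

(-12, -9, 0.5)


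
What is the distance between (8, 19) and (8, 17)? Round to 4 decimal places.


d = sqrt((8-8)^2 + (17-19)^2) = 2

2


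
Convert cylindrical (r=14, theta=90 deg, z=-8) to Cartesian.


x = 14 * cos(90) = 0
y = 14 * sin(90) = 14
z = -8

(0, 14, -8)


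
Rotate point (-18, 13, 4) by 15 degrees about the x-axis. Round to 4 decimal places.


x' = -18
y' = 13*cos(15) - 4*sin(15) = 11.5218
z' = 13*sin(15) + 4*cos(15) = 7.2284

(-18, 11.5218, 7.2284)


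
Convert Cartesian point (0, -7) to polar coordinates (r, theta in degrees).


r = sqrt(0^2 + (-7)^2) = 7
theta = atan2(-7, 0) = 270 degrees

r = 7, theta = 270 degrees


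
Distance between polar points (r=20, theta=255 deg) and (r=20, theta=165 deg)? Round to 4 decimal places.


d = sqrt(r1^2 + r2^2 - 2*r1*r2*cos(t2-t1))
d = sqrt(20^2 + 20^2 - 2*20*20*cos(165-255)) = 28.2843

28.2843


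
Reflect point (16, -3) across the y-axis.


Reflection across y-axis: (x, y) -> (-x, y)
(16, -3) -> (-16, -3)

(-16, -3)


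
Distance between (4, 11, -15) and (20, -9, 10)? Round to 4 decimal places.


d = sqrt((20-4)^2 + (-9-11)^2 + (10--15)^2) = 35.7911

35.7911


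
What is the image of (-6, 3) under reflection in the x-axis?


Reflection across x-axis: (x, y) -> (x, -y)
(-6, 3) -> (-6, -3)

(-6, -3)


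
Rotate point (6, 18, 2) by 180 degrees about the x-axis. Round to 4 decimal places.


x' = 6
y' = 18*cos(180) - 2*sin(180) = -18
z' = 18*sin(180) + 2*cos(180) = -2

(6, -18, -2)


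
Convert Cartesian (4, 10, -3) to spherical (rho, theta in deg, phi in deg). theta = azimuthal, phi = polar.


rho = sqrt(4^2 + 10^2 + (-3)^2) = 11.1803
theta = atan2(10, 4) = 68.1986 deg
phi = acos(-3/11.1803) = 105.5648 deg

rho = 11.1803, theta = 68.1986 deg, phi = 105.5648 deg


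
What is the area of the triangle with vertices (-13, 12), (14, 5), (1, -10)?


Area = |x1(y2-y3) + x2(y3-y1) + x3(y1-y2)| / 2
= |-13*(5--10) + 14*(-10-12) + 1*(12-5)| / 2
= 248

248


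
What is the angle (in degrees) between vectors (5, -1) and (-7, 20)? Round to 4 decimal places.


dot = 5*-7 + -1*20 = -55
|u| = 5.099, |v| = 21.1896
cos(angle) = -0.509
angle = 120.6 degrees

120.6 degrees


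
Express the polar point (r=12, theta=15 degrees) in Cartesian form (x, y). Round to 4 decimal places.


x = 12 * cos(15) = 11.5911
y = 12 * sin(15) = 3.1058

(11.5911, 3.1058)


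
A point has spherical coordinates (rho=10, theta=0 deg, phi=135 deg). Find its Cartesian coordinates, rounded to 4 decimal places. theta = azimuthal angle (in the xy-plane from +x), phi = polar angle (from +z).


x = 10 * sin(135) * cos(0) = 7.0711
y = 10 * sin(135) * sin(0) = 0
z = 10 * cos(135) = -7.0711

(7.0711, 0, -7.0711)


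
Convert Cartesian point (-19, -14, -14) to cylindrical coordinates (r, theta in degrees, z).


r = sqrt((-19)^2 + (-14)^2) = 23.6008
theta = atan2(-14, -19) = 216.3844 deg
z = -14

r = 23.6008, theta = 216.3844 deg, z = -14


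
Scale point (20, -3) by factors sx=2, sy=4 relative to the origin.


Scaling: (x*sx, y*sy) = (20*2, -3*4) = (40, -12)

(40, -12)


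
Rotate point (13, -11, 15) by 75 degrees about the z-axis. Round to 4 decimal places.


x' = 13*cos(75) - -11*sin(75) = 13.9898
y' = 13*sin(75) + -11*cos(75) = 9.71
z' = 15

(13.9898, 9.71, 15)


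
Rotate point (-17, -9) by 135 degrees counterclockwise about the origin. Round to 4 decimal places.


x' = -17*cos(135) - -9*sin(135) = 18.3848
y' = -17*sin(135) + -9*cos(135) = -5.6569

(18.3848, -5.6569)


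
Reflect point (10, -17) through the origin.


Reflection through origin: (x, y) -> (-x, -y)
(10, -17) -> (-10, 17)

(-10, 17)


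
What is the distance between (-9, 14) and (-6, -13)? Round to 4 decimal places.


d = sqrt((-6--9)^2 + (-13-14)^2) = 27.1662

27.1662


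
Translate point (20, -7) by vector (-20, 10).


Translation: (x+dx, y+dy) = (20+-20, -7+10) = (0, 3)

(0, 3)


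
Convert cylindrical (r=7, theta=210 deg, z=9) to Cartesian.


x = 7 * cos(210) = -6.0622
y = 7 * sin(210) = -3.5
z = 9

(-6.0622, -3.5, 9)


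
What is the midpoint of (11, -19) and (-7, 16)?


Midpoint = ((11+-7)/2, (-19+16)/2) = (2, -1.5)

(2, -1.5)


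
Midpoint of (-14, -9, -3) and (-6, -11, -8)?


Midpoint = ((-14+-6)/2, (-9+-11)/2, (-3+-8)/2) = (-10, -10, -5.5)

(-10, -10, -5.5)


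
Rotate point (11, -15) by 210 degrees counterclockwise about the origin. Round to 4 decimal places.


x' = 11*cos(210) - -15*sin(210) = -17.0263
y' = 11*sin(210) + -15*cos(210) = 7.4904

(-17.0263, 7.4904)


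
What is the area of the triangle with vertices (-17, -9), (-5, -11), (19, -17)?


Area = |x1(y2-y3) + x2(y3-y1) + x3(y1-y2)| / 2
= |-17*(-11--17) + -5*(-17--9) + 19*(-9--11)| / 2
= 12

12


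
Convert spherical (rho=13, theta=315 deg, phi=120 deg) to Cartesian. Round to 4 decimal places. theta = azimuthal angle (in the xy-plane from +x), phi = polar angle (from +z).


x = 13 * sin(120) * cos(315) = 7.9608
y = 13 * sin(120) * sin(315) = -7.9608
z = 13 * cos(120) = -6.5

(7.9608, -7.9608, -6.5)


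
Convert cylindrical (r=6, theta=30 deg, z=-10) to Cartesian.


x = 6 * cos(30) = 5.1962
y = 6 * sin(30) = 3
z = -10

(5.1962, 3, -10)


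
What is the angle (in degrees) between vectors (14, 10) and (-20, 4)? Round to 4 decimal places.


dot = 14*-20 + 10*4 = -240
|u| = 17.2047, |v| = 20.3961
cos(angle) = -0.6839
angle = 133.1524 degrees

133.1524 degrees


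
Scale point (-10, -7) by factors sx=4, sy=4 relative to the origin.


Scaling: (x*sx, y*sy) = (-10*4, -7*4) = (-40, -28)

(-40, -28)


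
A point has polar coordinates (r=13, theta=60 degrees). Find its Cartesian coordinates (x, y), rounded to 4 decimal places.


x = 13 * cos(60) = 6.5
y = 13 * sin(60) = 11.2583

(6.5, 11.2583)


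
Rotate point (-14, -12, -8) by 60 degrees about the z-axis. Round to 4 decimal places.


x' = -14*cos(60) - -12*sin(60) = 3.3923
y' = -14*sin(60) + -12*cos(60) = -18.1244
z' = -8

(3.3923, -18.1244, -8)


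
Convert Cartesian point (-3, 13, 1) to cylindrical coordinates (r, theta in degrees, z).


r = sqrt((-3)^2 + 13^2) = 13.3417
theta = atan2(13, -3) = 102.9946 deg
z = 1

r = 13.3417, theta = 102.9946 deg, z = 1


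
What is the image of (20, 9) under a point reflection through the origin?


Reflection through origin: (x, y) -> (-x, -y)
(20, 9) -> (-20, -9)

(-20, -9)


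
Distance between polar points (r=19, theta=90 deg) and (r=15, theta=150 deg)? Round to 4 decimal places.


d = sqrt(r1^2 + r2^2 - 2*r1*r2*cos(t2-t1))
d = sqrt(19^2 + 15^2 - 2*19*15*cos(150-90)) = 17.3494

17.3494


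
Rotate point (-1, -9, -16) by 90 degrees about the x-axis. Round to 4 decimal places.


x' = -1
y' = -9*cos(90) - -16*sin(90) = 16
z' = -9*sin(90) + -16*cos(90) = -9

(-1, 16, -9)


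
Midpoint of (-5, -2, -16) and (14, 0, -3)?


Midpoint = ((-5+14)/2, (-2+0)/2, (-16+-3)/2) = (4.5, -1, -9.5)

(4.5, -1, -9.5)


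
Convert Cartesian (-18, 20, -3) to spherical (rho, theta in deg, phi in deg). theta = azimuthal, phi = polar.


rho = sqrt((-18)^2 + 20^2 + (-3)^2) = 27.074
theta = atan2(20, -18) = 131.9872 deg
phi = acos(-3/27.074) = 96.3619 deg

rho = 27.074, theta = 131.9872 deg, phi = 96.3619 deg


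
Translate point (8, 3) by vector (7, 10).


Translation: (x+dx, y+dy) = (8+7, 3+10) = (15, 13)

(15, 13)


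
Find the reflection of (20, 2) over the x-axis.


Reflection across x-axis: (x, y) -> (x, -y)
(20, 2) -> (20, -2)

(20, -2)


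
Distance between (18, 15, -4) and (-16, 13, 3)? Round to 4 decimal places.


d = sqrt((-16-18)^2 + (13-15)^2 + (3--4)^2) = 34.7707

34.7707


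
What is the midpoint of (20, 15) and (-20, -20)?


Midpoint = ((20+-20)/2, (15+-20)/2) = (0, -2.5)

(0, -2.5)


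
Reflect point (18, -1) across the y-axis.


Reflection across y-axis: (x, y) -> (-x, y)
(18, -1) -> (-18, -1)

(-18, -1)


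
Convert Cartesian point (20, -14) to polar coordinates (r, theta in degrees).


r = sqrt(20^2 + (-14)^2) = 24.4131
theta = atan2(-14, 20) = 325.008 degrees

r = 24.4131, theta = 325.008 degrees


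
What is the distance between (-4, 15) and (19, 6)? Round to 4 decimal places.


d = sqrt((19--4)^2 + (6-15)^2) = 24.6982

24.6982


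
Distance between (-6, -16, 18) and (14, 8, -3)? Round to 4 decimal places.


d = sqrt((14--6)^2 + (8--16)^2 + (-3-18)^2) = 37.6431

37.6431


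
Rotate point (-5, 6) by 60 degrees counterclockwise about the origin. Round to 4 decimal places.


x' = -5*cos(60) - 6*sin(60) = -7.6962
y' = -5*sin(60) + 6*cos(60) = -1.3301

(-7.6962, -1.3301)


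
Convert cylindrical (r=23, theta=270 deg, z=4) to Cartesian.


x = 23 * cos(270) = 0
y = 23 * sin(270) = -23
z = 4

(0, -23, 4)


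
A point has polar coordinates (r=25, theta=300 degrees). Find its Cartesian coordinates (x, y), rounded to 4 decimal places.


x = 25 * cos(300) = 12.5
y = 25 * sin(300) = -21.6506

(12.5, -21.6506)


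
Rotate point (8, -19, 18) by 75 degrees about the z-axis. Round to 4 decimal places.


x' = 8*cos(75) - -19*sin(75) = 20.4231
y' = 8*sin(75) + -19*cos(75) = 2.8098
z' = 18

(20.4231, 2.8098, 18)


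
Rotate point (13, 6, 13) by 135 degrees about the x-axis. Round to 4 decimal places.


x' = 13
y' = 6*cos(135) - 13*sin(135) = -13.435
z' = 6*sin(135) + 13*cos(135) = -4.9497

(13, -13.435, -4.9497)


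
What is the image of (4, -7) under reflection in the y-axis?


Reflection across y-axis: (x, y) -> (-x, y)
(4, -7) -> (-4, -7)

(-4, -7)


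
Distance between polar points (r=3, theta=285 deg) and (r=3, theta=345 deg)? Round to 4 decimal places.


d = sqrt(r1^2 + r2^2 - 2*r1*r2*cos(t2-t1))
d = sqrt(3^2 + 3^2 - 2*3*3*cos(345-285)) = 3

3


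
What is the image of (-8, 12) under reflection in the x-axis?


Reflection across x-axis: (x, y) -> (x, -y)
(-8, 12) -> (-8, -12)

(-8, -12)


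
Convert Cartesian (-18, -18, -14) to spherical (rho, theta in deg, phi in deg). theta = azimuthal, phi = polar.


rho = sqrt((-18)^2 + (-18)^2 + (-14)^2) = 29.0517
theta = atan2(-18, -18) = 225 deg
phi = acos(-14/29.0517) = 118.8096 deg

rho = 29.0517, theta = 225 deg, phi = 118.8096 deg


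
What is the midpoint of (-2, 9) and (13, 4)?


Midpoint = ((-2+13)/2, (9+4)/2) = (5.5, 6.5)

(5.5, 6.5)


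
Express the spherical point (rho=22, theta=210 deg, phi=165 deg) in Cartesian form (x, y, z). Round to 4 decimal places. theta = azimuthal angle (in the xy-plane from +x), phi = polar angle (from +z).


x = 22 * sin(165) * cos(210) = -4.9312
y = 22 * sin(165) * sin(210) = -2.847
z = 22 * cos(165) = -21.2504

(-4.9312, -2.847, -21.2504)


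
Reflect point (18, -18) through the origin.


Reflection through origin: (x, y) -> (-x, -y)
(18, -18) -> (-18, 18)

(-18, 18)


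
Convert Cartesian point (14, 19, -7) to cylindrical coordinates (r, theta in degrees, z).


r = sqrt(14^2 + 19^2) = 23.6008
theta = atan2(19, 14) = 53.6156 deg
z = -7

r = 23.6008, theta = 53.6156 deg, z = -7


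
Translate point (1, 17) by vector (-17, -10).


Translation: (x+dx, y+dy) = (1+-17, 17+-10) = (-16, 7)

(-16, 7)


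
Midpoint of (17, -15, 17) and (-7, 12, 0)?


Midpoint = ((17+-7)/2, (-15+12)/2, (17+0)/2) = (5, -1.5, 8.5)

(5, -1.5, 8.5)


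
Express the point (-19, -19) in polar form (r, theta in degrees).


r = sqrt((-19)^2 + (-19)^2) = 26.8701
theta = atan2(-19, -19) = 225 degrees

r = 26.8701, theta = 225 degrees


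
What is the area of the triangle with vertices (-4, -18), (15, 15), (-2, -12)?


Area = |x1(y2-y3) + x2(y3-y1) + x3(y1-y2)| / 2
= |-4*(15--12) + 15*(-12--18) + -2*(-18-15)| / 2
= 24

24


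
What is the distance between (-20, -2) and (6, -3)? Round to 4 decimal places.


d = sqrt((6--20)^2 + (-3--2)^2) = 26.0192

26.0192


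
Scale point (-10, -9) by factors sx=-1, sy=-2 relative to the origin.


Scaling: (x*sx, y*sy) = (-10*-1, -9*-2) = (10, 18)

(10, 18)


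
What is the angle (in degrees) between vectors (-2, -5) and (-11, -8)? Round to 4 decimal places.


dot = -2*-11 + -5*-8 = 62
|u| = 5.3852, |v| = 13.6015
cos(angle) = 0.8465
angle = 32.1712 degrees

32.1712 degrees


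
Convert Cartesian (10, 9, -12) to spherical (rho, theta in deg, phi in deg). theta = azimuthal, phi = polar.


rho = sqrt(10^2 + 9^2 + (-12)^2) = 18.0278
theta = atan2(9, 10) = 41.9872 deg
phi = acos(-12/18.0278) = 131.7315 deg

rho = 18.0278, theta = 41.9872 deg, phi = 131.7315 deg


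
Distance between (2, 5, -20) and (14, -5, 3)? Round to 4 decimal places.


d = sqrt((14-2)^2 + (-5-5)^2 + (3--20)^2) = 27.8029

27.8029


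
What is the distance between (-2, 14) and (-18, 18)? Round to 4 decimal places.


d = sqrt((-18--2)^2 + (18-14)^2) = 16.4924

16.4924


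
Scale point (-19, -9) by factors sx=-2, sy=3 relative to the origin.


Scaling: (x*sx, y*sy) = (-19*-2, -9*3) = (38, -27)

(38, -27)


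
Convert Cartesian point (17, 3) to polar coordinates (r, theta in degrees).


r = sqrt(17^2 + 3^2) = 17.2627
theta = atan2(3, 17) = 10.008 degrees

r = 17.2627, theta = 10.008 degrees


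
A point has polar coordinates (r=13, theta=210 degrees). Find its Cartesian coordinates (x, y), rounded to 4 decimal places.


x = 13 * cos(210) = -11.2583
y = 13 * sin(210) = -6.5

(-11.2583, -6.5)


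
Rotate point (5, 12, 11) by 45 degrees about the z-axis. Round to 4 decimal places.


x' = 5*cos(45) - 12*sin(45) = -4.9497
y' = 5*sin(45) + 12*cos(45) = 12.0208
z' = 11

(-4.9497, 12.0208, 11)


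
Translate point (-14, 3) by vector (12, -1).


Translation: (x+dx, y+dy) = (-14+12, 3+-1) = (-2, 2)

(-2, 2)


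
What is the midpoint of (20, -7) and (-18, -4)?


Midpoint = ((20+-18)/2, (-7+-4)/2) = (1, -5.5)

(1, -5.5)


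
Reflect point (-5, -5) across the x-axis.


Reflection across x-axis: (x, y) -> (x, -y)
(-5, -5) -> (-5, 5)

(-5, 5)


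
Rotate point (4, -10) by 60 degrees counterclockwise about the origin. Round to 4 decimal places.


x' = 4*cos(60) - -10*sin(60) = 10.6603
y' = 4*sin(60) + -10*cos(60) = -1.5359

(10.6603, -1.5359)
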